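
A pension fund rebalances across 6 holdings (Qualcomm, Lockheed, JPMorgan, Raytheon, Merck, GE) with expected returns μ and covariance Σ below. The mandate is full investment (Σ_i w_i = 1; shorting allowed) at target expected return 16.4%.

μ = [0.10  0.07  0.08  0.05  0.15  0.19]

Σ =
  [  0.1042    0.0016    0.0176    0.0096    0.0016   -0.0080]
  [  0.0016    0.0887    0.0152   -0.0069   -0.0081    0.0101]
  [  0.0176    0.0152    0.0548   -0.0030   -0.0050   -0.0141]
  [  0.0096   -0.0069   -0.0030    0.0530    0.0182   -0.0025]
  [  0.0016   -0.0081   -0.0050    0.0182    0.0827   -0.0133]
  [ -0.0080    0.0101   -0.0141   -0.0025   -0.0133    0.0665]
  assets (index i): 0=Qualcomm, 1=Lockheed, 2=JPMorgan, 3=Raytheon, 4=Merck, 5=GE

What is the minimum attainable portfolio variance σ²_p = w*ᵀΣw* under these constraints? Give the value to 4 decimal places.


0.0204

u=Σ⁻¹μ = [0.7869  0.1611  2.4279  0.2747  2.5375  3.9600]
v=Σ⁻¹𝟙 = [5.7309  7.2839  22.4392  16.2689  14.1405  22.8182]
a=μᵀu=1.430954  b=𝟙ᵀu=10.148069  c=𝟙ᵀv=88.681502  D=ac−b²=23.915858
λ₁=(c·0.164−b)/D = (88.681502·0.164−10.148069)/23.915858 = 0.183798
λ₂=(a−b·0.164)/D = (1.430954−10.148069·0.164)/23.915858 = -0.009756
w* = 0.183798·u + -0.009756·v:
  w_0 = 0.183798·0.7869 + -0.009756·5.7309 = 0.0887  (Qualcomm)
  w_1 = 0.183798·0.1611 + -0.009756·7.2839 = -0.0415  (Lockheed)
  w_2 = 0.183798·2.4279 + -0.009756·22.4392 = 0.2273  (JPMorgan)
  w_3 = 0.183798·0.2747 + -0.009756·16.2689 = -0.1082  (Raytheon)
  w_4 = 0.183798·2.5375 + -0.009756·14.1405 = 0.3284  (Merck)
  w_5 = 0.183798·3.9600 + -0.009756·22.8182 = 0.5052  (GE)
Σw_i=1.0000  μᵀw=0.1640
σ²=wᵀΣw=λ₁·μ_p+λ₂ = 0.183798·0.164 + -0.009756 = 0.020387 ≈ 0.0204


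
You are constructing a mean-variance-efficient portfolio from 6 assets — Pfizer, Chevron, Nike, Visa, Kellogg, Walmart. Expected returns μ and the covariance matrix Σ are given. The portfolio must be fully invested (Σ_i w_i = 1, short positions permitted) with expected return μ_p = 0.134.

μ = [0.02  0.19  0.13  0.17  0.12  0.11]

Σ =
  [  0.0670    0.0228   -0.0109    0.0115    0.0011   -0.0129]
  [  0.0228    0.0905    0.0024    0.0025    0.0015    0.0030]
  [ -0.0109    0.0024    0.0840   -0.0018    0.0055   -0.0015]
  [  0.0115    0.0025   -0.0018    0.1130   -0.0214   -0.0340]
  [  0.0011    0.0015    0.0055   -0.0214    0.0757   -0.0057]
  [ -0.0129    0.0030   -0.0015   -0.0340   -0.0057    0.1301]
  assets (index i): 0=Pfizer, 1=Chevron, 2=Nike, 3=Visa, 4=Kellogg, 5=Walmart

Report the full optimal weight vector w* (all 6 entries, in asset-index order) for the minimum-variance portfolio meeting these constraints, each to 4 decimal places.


p=Σ⁻¹μ = [-0.3100  1.9877  1.3821  2.3919  2.2396  1.5081]
q=Σ⁻¹𝟙 = [14.9225  5.7912  13.1166  14.8144  17.1530  13.8068]
a=μᵀp=1.392416  b=𝟙ᵀp=9.199489  c=𝟙ᵀq=79.604444  D=ac−b²=26.211903
λ₁=(c·0.134−b)/D = (79.604444·0.134−9.199489)/26.211903 = 0.055986
λ₂=(a−b·0.134)/D = (1.392416−9.199489·0.134)/26.211903 = 0.006092
w* = 0.055986·p + 0.006092·q:
  w_0 = 0.055986·-0.3100 + 0.006092·14.9225 = 0.0736  (Pfizer)
  w_1 = 0.055986·1.9877 + 0.006092·5.7912 = 0.1466  (Chevron)
  w_2 = 0.055986·1.3821 + 0.006092·13.1166 = 0.1573  (Nike)
  w_3 = 0.055986·2.3919 + 0.006092·14.8144 = 0.2242  (Visa)
  w_4 = 0.055986·2.2396 + 0.006092·17.1530 = 0.2299  (Kellogg)
  w_5 = 0.055986·1.5081 + 0.006092·13.8068 = 0.1685  (Walmart)
Σw_i=1.0000  μᵀw=0.1340
σ²=wᵀΣw=λ₁·μ_p+λ₂ = 0.055986·0.134 + 0.006092 = 0.013594 ≈ 0.0136

0.0736  0.1466  0.1573  0.2242  0.2299  0.1685


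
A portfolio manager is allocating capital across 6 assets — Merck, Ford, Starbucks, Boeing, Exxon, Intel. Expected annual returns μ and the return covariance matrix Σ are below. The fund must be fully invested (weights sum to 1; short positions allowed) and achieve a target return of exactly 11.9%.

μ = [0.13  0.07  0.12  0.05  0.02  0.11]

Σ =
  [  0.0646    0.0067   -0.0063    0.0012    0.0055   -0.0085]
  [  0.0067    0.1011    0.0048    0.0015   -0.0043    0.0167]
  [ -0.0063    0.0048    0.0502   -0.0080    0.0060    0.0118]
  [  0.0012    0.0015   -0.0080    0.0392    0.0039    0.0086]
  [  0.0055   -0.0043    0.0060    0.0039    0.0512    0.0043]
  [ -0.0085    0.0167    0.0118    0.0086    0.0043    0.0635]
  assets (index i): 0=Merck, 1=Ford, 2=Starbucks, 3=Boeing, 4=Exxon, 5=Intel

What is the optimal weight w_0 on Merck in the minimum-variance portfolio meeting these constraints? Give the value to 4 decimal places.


x=Σ⁻¹μ = [2.4406  0.1421  2.6471  1.4774  -0.3963  1.3564]
y=Σ⁻¹𝟙 = [16.3496  6.6638  22.1725  26.3066  13.0929  7.6144]
a=μᵀx=0.860029  b=𝟙ᵀx=7.667387  c=𝟙ᵀy=92.199847  D=ac−b²=20.505695
λ₁=(c·0.119−b)/D = (92.199847·0.119−7.667387)/20.505695 = 0.161145
λ₂=(a−b·0.119)/D = (0.860029−7.667387·0.119)/20.505695 = -0.002555
w* = 0.161145·x + -0.002555·y:
  w_0 = 0.161145·2.4406 + -0.002555·16.3496 = 0.3515  (Merck)
  w_1 = 0.161145·0.1421 + -0.002555·6.6638 = 0.0059  (Ford)
  w_2 = 0.161145·2.6471 + -0.002555·22.1725 = 0.3699  (Starbucks)
  w_3 = 0.161145·1.4774 + -0.002555·26.3066 = 0.1709  (Boeing)
  w_4 = 0.161145·-0.3963 + -0.002555·13.0929 = -0.0973  (Exxon)
  w_5 = 0.161145·1.3564 + -0.002555·7.6144 = 0.1991  (Intel)
Σw_i=1.0000  μᵀw=0.1190
σ²=wᵀΣw=λ₁·μ_p+λ₂ = 0.161145·0.119 + -0.002555 = 0.016621 ≈ 0.0166

0.3515


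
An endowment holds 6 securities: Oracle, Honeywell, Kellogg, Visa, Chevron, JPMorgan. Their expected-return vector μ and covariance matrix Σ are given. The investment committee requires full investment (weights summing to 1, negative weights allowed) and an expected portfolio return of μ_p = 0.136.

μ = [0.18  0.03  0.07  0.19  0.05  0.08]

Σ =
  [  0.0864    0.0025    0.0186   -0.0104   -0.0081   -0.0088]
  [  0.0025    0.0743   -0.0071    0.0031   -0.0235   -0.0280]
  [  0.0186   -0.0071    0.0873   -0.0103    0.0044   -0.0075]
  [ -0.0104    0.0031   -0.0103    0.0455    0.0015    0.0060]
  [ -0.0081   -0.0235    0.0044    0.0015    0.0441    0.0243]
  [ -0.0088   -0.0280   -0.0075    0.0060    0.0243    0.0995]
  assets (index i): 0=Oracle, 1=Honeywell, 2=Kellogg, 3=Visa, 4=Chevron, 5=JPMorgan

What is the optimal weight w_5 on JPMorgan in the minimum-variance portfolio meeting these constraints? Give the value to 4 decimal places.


0.0654

g=Σ⁻¹μ = [2.6565  0.9354  0.8622  4.7710  1.4756  0.7191]
h=Σ⁻¹𝟙 = [15.0466  27.3380  12.6080  23.9341  32.0033  10.7653]
a=μᵀg=1.604395  b=𝟙ᵀg=11.419952  c=𝟙ᵀh=121.695276  D=ac−b²=64.832003
λ₁=(c·0.136−b)/D = (121.695276·0.136−11.419952)/64.832003 = 0.079137
λ₂=(a−b·0.136)/D = (1.604395−11.419952·0.136)/64.832003 = 0.000791
w* = 0.079137·g + 0.000791·h:
  w_0 = 0.079137·2.6565 + 0.000791·15.0466 = 0.2221  (Oracle)
  w_1 = 0.079137·0.9354 + 0.000791·27.3380 = 0.0957  (Honeywell)
  w_2 = 0.079137·0.8622 + 0.000791·12.6080 = 0.0782  (Kellogg)
  w_3 = 0.079137·4.7710 + 0.000791·23.9341 = 0.3965  (Visa)
  w_4 = 0.079137·1.4756 + 0.000791·32.0033 = 0.1421  (Chevron)
  w_5 = 0.079137·0.7191 + 0.000791·10.7653 = 0.0654  (JPMorgan)
Σw_i=1.0000  μᵀw=0.1360
σ²=wᵀΣw=λ₁·μ_p+λ₂ = 0.079137·0.136 + 0.000791 = 0.011554 ≈ 0.0116


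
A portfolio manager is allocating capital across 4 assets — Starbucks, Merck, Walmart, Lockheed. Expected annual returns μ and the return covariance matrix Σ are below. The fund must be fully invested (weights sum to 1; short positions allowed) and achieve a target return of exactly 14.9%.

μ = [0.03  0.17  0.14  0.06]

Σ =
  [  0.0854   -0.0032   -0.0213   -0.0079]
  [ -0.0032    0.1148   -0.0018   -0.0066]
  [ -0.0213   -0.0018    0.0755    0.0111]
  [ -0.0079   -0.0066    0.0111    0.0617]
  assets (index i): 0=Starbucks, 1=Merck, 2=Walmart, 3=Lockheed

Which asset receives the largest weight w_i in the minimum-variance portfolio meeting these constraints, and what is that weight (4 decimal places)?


g=Σ⁻¹μ = [1.0041  1.5928  2.0426  0.9039]
h=Σ⁻¹𝟙 = [17.6388  10.4136  16.0145  16.6988]
a=μᵀg=0.641106  b=𝟙ᵀg=5.543433  c=𝟙ᵀh=60.765681  D=ac−b²=8.227610
λ₁=(c·0.149−b)/D = (60.765681·0.149−5.543433)/8.227610 = 0.426692
λ₂=(a−b·0.149)/D = (0.641106−5.543433·0.149)/8.227610 = -0.022469
w* = 0.426692·g + -0.022469·h:
  w_0 = 0.426692·1.0041 + -0.022469·17.6388 = 0.0321  (Starbucks)
  w_1 = 0.426692·1.5928 + -0.022469·10.4136 = 0.4457  (Merck)
  w_2 = 0.426692·2.0426 + -0.022469·16.0145 = 0.5118  (Walmart)
  w_3 = 0.426692·0.9039 + -0.022469·16.6988 = 0.0105  (Lockheed)
Σw_i=1.0000  μᵀw=0.1490
σ²=wᵀΣw=λ₁·μ_p+λ₂ = 0.426692·0.149 + -0.022469 = 0.041108 ≈ 0.0411

Walmart (0.5118)


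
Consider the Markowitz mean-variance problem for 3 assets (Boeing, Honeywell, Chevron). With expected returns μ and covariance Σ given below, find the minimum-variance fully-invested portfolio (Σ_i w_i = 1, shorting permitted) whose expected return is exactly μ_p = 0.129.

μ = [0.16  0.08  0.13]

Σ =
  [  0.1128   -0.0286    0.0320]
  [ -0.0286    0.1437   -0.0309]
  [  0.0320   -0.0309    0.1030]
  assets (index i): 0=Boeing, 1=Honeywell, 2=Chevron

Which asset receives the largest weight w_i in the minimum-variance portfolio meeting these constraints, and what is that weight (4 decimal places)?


Boeing (0.4167)

x=Σ⁻¹μ = [1.3620  1.0777  1.1623]
y=Σ⁻¹𝟙 = [8.7155  10.9023  10.2717]
a=μᵀx=0.455231  b=𝟙ᵀx=3.601987  c=𝟙ᵀy=29.889507  D=ac−b²=0.632326
λ₁=(c·0.129−b)/D = (29.889507·0.129−3.601987)/0.632326 = 0.401311
λ₂=(a−b·0.129)/D = (0.455231−3.601987·0.129)/0.632326 = -0.014905
w* = 0.401311·x + -0.014905·y:
  w_0 = 0.401311·1.3620 + -0.014905·8.7155 = 0.4167  (Boeing)
  w_1 = 0.401311·1.0777 + -0.014905·10.9023 = 0.2700  (Honeywell)
  w_2 = 0.401311·1.1623 + -0.014905·10.2717 = 0.3133  (Chevron)
Σw_i=1.0000  μᵀw=0.1290
σ²=wᵀΣw=λ₁·μ_p+λ₂ = 0.401311·0.129 + -0.014905 = 0.036864 ≈ 0.0369


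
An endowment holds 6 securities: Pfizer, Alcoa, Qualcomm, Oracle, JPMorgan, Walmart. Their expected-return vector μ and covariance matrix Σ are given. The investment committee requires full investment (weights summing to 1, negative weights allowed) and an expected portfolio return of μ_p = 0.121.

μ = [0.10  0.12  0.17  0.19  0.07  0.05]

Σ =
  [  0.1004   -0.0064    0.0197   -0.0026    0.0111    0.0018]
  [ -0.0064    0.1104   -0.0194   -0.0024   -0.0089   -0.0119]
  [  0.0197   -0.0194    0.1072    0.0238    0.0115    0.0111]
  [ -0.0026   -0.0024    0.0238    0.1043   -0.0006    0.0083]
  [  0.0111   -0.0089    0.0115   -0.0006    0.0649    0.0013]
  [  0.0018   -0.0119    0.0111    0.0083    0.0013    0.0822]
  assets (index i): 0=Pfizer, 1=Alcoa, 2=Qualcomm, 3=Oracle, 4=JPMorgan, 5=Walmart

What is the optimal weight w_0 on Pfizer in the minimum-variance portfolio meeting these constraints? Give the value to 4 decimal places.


0.1247

g=Σ⁻¹μ = [0.7812  1.5070  1.2175  1.5659  0.9409  0.4719]
h=Σ⁻¹𝟙 = [8.0589  13.1765  5.6459  7.9248  14.6673  12.1019]
a=μᵀg=0.852909  b=𝟙ᵀg=6.484404  c=𝟙ᵀh=61.575438  D=ac−b²=10.470775
λ₁=(c·0.121−b)/D = (61.575438·0.121−6.484404)/10.470775 = 0.092278
λ₂=(a−b·0.121)/D = (0.852909−6.484404·0.121)/10.470775 = 0.006523
w* = 0.092278·g + 0.006523·h:
  w_0 = 0.092278·0.7812 + 0.006523·8.0589 = 0.1247  (Pfizer)
  w_1 = 0.092278·1.5070 + 0.006523·13.1765 = 0.2250  (Alcoa)
  w_2 = 0.092278·1.2175 + 0.006523·5.6459 = 0.1492  (Qualcomm)
  w_3 = 0.092278·1.5659 + 0.006523·7.9248 = 0.1962  (Oracle)
  w_4 = 0.092278·0.9409 + 0.006523·14.6673 = 0.1825  (JPMorgan)
  w_5 = 0.092278·0.4719 + 0.006523·12.1019 = 0.1225  (Walmart)
Σw_i=1.0000  μᵀw=0.1210
σ²=wᵀΣw=λ₁·μ_p+λ₂ = 0.092278·0.121 + 0.006523 = 0.017688 ≈ 0.0177


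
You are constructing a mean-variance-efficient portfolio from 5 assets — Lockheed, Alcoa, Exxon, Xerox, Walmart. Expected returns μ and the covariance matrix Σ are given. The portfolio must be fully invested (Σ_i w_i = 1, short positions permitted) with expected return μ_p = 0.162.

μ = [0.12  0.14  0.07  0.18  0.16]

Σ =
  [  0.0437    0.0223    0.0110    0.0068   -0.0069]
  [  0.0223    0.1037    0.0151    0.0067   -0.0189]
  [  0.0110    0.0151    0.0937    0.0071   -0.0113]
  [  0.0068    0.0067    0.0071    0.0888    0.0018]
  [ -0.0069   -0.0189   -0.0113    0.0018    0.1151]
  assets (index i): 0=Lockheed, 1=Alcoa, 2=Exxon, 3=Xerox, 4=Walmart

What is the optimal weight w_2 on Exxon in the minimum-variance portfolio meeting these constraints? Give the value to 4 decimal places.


-0.0899

u=Σ⁻¹μ = [2.1166  1.0344  0.4066  1.7199  1.6998]
v=Σ⁻¹𝟙 = [18.1850  6.0621  8.2968  8.5158  11.4550]
a=μᵀu=1.008826  b=𝟙ᵀu=6.977308  c=𝟙ᵀv=52.514642  D=ac−b²=4.295332
λ₁=(c·0.162−b)/D = (52.514642·0.162−6.977308)/4.295332 = 0.356216
λ₂=(a−b·0.162)/D = (1.008826−6.977308·0.162)/4.295332 = -0.028286
w* = 0.356216·u + -0.028286·v:
  w_0 = 0.356216·2.1166 + -0.028286·18.1850 = 0.2396  (Lockheed)
  w_1 = 0.356216·1.0344 + -0.028286·6.0621 = 0.1970  (Alcoa)
  w_2 = 0.356216·0.4066 + -0.028286·8.2968 = -0.0899  (Exxon)
  w_3 = 0.356216·1.7199 + -0.028286·8.5158 = 0.3718  (Xerox)
  w_4 = 0.356216·1.6998 + -0.028286·11.4550 = 0.2815  (Walmart)
Σw_i=1.0000  μᵀw=0.1620
σ²=wᵀΣw=λ₁·μ_p+λ₂ = 0.356216·0.162 + -0.028286 = 0.029421 ≈ 0.0294


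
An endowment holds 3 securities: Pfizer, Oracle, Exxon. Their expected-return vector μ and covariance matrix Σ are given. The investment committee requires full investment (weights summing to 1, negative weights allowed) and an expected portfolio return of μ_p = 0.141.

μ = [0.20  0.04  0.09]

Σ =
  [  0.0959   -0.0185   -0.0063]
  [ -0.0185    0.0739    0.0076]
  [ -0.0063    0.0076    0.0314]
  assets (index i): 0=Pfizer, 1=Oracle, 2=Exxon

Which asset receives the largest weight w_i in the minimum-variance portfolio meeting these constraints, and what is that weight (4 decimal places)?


x=Σ⁻¹μ = [2.4532  0.8307  3.1574]
y=Σ⁻¹𝟙 = [15.2166  14.1030  31.4867]
a=μᵀx=0.808026  b=𝟙ᵀx=6.441238  c=𝟙ᵀy=60.806228  D=ac−b²=7.643474
λ₁=(c·0.141−b)/D = (60.806228·0.141−6.441238)/7.643474 = 0.278988
λ₂=(a−b·0.141)/D = (0.808026−6.441238·0.141)/7.643474 = -0.013108
w* = 0.278988·x + -0.013108·y:
  w_0 = 0.278988·2.4532 + -0.013108·15.2166 = 0.4850  (Pfizer)
  w_1 = 0.278988·0.8307 + -0.013108·14.1030 = 0.0469  (Oracle)
  w_2 = 0.278988·3.1574 + -0.013108·31.4867 = 0.4682  (Exxon)
Σw_i=1.0000  μᵀw=0.1410
σ²=wᵀΣw=λ₁·μ_p+λ₂ = 0.278988·0.141 + -0.013108 = 0.026230 ≈ 0.0262

Pfizer (0.4850)


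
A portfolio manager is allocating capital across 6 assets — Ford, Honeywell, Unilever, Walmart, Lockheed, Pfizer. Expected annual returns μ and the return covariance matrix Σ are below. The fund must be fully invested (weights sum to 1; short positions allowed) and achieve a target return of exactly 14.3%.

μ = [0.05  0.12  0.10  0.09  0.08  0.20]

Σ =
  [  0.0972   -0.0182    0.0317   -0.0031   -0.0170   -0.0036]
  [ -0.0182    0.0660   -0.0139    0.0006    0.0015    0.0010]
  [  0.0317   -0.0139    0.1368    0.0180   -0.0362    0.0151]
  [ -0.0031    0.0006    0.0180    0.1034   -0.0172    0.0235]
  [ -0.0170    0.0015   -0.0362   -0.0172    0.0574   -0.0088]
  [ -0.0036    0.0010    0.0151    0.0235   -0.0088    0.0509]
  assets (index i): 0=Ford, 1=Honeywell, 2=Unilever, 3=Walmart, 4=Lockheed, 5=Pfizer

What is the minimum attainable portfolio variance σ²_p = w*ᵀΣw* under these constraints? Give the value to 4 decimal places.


x=Σ⁻¹μ = [1.3137  2.2514  0.9734  0.3095  3.0552  4.0745]
y=Σ⁻¹𝟙 = [17.7082  21.2448  11.2871  9.6829  34.9998  18.7136]
a=μᵀx=1.520366  b=𝟙ᵀx=11.977658  c=𝟙ᵀy=113.636418  D=ac−b²=29.304593
λ₁=(c·0.143−b)/D = (113.636418·0.143−11.977658)/29.304593 = 0.145791
λ₂=(a−b·0.143)/D = (1.520366−11.977658·0.143)/29.304593 = -0.006567
w* = 0.145791·x + -0.006567·y:
  w_0 = 0.145791·1.3137 + -0.006567·17.7082 = 0.0752  (Ford)
  w_1 = 0.145791·2.2514 + -0.006567·21.2448 = 0.1887  (Honeywell)
  w_2 = 0.145791·0.9734 + -0.006567·11.2871 = 0.0678  (Unilever)
  w_3 = 0.145791·0.3095 + -0.006567·9.6829 = -0.0185  (Walmart)
  w_4 = 0.145791·3.0552 + -0.006567·34.9998 = 0.2156  (Lockheed)
  w_5 = 0.145791·4.0745 + -0.006567·18.7136 = 0.4711  (Pfizer)
Σw_i=1.0000  μᵀw=0.1430
σ²=wᵀΣw=λ₁·μ_p+λ₂ = 0.145791·0.143 + -0.006567 = 0.014281 ≈ 0.0143

0.0143


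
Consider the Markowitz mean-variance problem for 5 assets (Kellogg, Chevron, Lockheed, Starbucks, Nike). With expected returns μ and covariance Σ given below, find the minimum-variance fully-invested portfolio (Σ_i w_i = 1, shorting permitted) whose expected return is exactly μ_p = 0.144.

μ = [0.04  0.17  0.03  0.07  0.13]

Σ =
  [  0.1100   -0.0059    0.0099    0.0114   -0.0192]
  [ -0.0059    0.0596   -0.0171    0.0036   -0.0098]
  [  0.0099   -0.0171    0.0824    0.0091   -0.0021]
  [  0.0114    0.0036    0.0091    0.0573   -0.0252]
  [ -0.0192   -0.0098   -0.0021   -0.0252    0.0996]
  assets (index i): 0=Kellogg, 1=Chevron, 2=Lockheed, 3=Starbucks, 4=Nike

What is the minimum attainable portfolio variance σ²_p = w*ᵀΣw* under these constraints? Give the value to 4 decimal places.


x=Σ⁻¹μ = [0.6810  3.4294  0.8615  1.7126  2.2254]
y=Σ⁻¹𝟙 = [10.4594  23.8929  14.0947  20.3644  19.8570]
a=μᵀx=1.045270  b=𝟙ᵀx=8.909921  c=𝟙ᵀy=88.668343  D=ac−b²=13.295646
λ₁=(c·0.144−b)/D = (88.668343·0.144−8.909921)/13.295646 = 0.290194
λ₂=(a−b·0.144)/D = (1.045270−8.909921·0.144)/13.295646 = -0.017882
w* = 0.290194·x + -0.017882·y:
  w_0 = 0.290194·0.6810 + -0.017882·10.4594 = 0.0106  (Kellogg)
  w_1 = 0.290194·3.4294 + -0.017882·23.8929 = 0.5679  (Chevron)
  w_2 = 0.290194·0.8615 + -0.017882·14.0947 = -0.0020  (Lockheed)
  w_3 = 0.290194·1.7126 + -0.017882·20.3644 = 0.1328  (Starbucks)
  w_4 = 0.290194·2.2254 + -0.017882·19.8570 = 0.2907  (Nike)
Σw_i=1.0000  μᵀw=0.1440
σ²=wᵀΣw=λ₁·μ_p+λ₂ = 0.290194·0.144 + -0.017882 = 0.023906 ≈ 0.0239

0.0239


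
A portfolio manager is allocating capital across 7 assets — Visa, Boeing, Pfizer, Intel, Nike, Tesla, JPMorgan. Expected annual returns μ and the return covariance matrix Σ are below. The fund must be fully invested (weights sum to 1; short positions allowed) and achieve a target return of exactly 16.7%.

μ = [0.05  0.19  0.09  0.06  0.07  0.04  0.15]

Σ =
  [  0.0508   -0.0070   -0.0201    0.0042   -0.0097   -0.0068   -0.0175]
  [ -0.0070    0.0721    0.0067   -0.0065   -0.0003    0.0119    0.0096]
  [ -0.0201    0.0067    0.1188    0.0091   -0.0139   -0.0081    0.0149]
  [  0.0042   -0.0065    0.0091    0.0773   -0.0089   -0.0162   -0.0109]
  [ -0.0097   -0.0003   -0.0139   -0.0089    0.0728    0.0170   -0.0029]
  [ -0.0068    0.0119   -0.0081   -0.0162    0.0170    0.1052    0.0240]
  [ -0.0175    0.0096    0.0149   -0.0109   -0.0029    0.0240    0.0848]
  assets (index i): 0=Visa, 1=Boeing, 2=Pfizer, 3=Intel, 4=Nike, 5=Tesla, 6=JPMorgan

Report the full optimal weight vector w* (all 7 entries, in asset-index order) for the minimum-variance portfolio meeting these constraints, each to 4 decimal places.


p=Σ⁻¹μ = [2.6503  2.6862  0.8830  1.2054  1.7926  -0.2793  2.1519]
q=Σ⁻¹𝟙 = [36.4227  14.5114  13.4809  16.8434  22.4203  6.4873  16.3932]
a=μᵀp=1.231776  b=𝟙ᵀp=11.090072  c=𝟙ᵀq=126.559169  D=ac−b²=32.902904
λ₁=(c·0.167−b)/D = (126.559169·0.167−11.090072)/32.902904 = 0.305302
λ₂=(a−b·0.167)/D = (1.231776−11.090072·0.167)/32.902904 = -0.018851
w* = 0.305302·p + -0.018851·q:
  w_0 = 0.305302·2.6503 + -0.018851·36.4227 = 0.1225  (Visa)
  w_1 = 0.305302·2.6862 + -0.018851·14.5114 = 0.5465  (Boeing)
  w_2 = 0.305302·0.8830 + -0.018851·13.4809 = 0.0154  (Pfizer)
  w_3 = 0.305302·1.2054 + -0.018851·16.8434 = 0.0505  (Intel)
  w_4 = 0.305302·1.7926 + -0.018851·22.4203 = 0.1246  (Nike)
  w_5 = 0.305302·-0.2793 + -0.018851·6.4873 = -0.2076  (Tesla)
  w_6 = 0.305302·2.1519 + -0.018851·16.3932 = 0.3479  (JPMorgan)
Σw_i=1.0000  μᵀw=0.1670
σ²=wᵀΣw=λ₁·μ_p+λ₂ = 0.305302·0.167 + -0.018851 = 0.032134 ≈ 0.0321

0.1225  0.5465  0.0154  0.0505  0.1246  -0.2076  0.3479


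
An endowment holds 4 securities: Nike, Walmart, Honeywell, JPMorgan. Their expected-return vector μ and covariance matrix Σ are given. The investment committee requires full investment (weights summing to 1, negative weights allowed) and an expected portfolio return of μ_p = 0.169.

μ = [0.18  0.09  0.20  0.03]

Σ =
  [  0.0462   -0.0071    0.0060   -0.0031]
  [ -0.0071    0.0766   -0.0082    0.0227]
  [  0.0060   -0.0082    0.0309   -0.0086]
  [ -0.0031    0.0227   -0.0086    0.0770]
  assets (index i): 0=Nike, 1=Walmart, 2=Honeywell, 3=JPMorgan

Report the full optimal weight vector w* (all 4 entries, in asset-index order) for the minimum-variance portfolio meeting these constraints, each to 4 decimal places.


g=Σ⁻¹μ = [3.3992  1.9906  6.5268  0.6686]
h=Σ⁻¹𝟙 = [20.1307  14.7964  36.1292  13.4706]
a=μᵀg=2.116425  b=𝟙ᵀg=12.585169  c=𝟙ᵀh=84.526970  D=ac−b²=20.508552
λ₁=(c·0.169−b)/D = (84.526970·0.169−12.585169)/20.508552 = 0.082887
λ₂=(a−b·0.169)/D = (2.116425−12.585169·0.169)/20.508552 = -0.000510
w* = 0.082887·g + -0.000510·h:
  w_0 = 0.082887·3.3992 + -0.000510·20.1307 = 0.2715  (Nike)
  w_1 = 0.082887·1.9906 + -0.000510·14.7964 = 0.1574  (Walmart)
  w_2 = 0.082887·6.5268 + -0.000510·36.1292 = 0.5225  (Honeywell)
  w_3 = 0.082887·0.6686 + -0.000510·13.4706 = 0.0485  (JPMorgan)
Σw_i=1.0000  μᵀw=0.1690
σ²=wᵀΣw=λ₁·μ_p+λ₂ = 0.082887·0.169 + -0.000510 = 0.013497 ≈ 0.0135

0.2715  0.1574  0.5225  0.0485


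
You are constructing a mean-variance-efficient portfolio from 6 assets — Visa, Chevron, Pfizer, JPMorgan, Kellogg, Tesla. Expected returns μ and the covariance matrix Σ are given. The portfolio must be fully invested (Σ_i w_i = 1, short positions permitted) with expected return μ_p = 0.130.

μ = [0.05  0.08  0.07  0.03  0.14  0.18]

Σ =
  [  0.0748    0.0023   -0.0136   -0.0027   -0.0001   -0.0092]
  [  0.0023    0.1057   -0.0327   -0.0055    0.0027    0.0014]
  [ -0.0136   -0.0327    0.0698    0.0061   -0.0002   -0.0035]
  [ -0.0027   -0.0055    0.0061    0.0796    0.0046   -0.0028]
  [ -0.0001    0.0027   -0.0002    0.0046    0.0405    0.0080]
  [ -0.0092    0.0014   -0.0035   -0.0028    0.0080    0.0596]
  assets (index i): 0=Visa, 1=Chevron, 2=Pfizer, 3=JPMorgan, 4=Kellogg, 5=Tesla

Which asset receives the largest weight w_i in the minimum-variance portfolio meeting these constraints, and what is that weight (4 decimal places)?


Tesla (0.3449)

p=Σ⁻¹μ = [1.3696  1.2465  1.9838  0.3017  2.7676  2.9615]
q=Σ⁻¹𝟙 = [20.4313  17.0342  26.2504  12.0203  18.5892  19.1433]
a=μᵀp=1.236649  b=𝟙ᵀp=10.630715  c=𝟙ᵀq=113.468674  D=ac−b²=27.308770
λ₁=(c·0.130−b)/D = (113.468674·0.130−10.630715)/27.308770 = 0.150875
λ₂=(a−b·0.130)/D = (1.236649−10.630715·0.130)/27.308770 = -0.005322
w* = 0.150875·p + -0.005322·q:
  w_0 = 0.150875·1.3696 + -0.005322·20.4313 = 0.0979  (Visa)
  w_1 = 0.150875·1.2465 + -0.005322·17.0342 = 0.0974  (Chevron)
  w_2 = 0.150875·1.9838 + -0.005322·26.2504 = 0.1596  (Pfizer)
  w_3 = 0.150875·0.3017 + -0.005322·12.0203 = -0.0185  (JPMorgan)
  w_4 = 0.150875·2.7676 + -0.005322·18.5892 = 0.3186  (Kellogg)
  w_5 = 0.150875·2.9615 + -0.005322·19.1433 = 0.3449  (Tesla)
Σw_i=1.0000  μᵀw=0.1300
σ²=wᵀΣw=λ₁·μ_p+λ₂ = 0.150875·0.130 + -0.005322 = 0.014291 ≈ 0.0143


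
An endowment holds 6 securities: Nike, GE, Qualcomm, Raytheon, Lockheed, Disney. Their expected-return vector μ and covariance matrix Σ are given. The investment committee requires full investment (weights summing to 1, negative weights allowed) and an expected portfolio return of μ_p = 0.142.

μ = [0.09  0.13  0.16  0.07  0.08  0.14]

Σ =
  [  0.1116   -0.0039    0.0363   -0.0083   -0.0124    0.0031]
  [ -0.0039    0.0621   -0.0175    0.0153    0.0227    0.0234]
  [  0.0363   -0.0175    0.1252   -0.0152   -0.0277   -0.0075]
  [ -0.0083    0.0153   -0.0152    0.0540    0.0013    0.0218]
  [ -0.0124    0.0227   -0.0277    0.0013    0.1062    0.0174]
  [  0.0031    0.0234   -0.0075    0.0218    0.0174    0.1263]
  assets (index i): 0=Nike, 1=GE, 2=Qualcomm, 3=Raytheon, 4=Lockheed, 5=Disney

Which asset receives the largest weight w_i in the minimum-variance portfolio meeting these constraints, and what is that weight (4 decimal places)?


GE (0.4403)

g=Σ⁻¹μ = [0.4549  1.8550  1.7383  1.0834  0.7574  0.5655]
h=Σ⁻¹𝟙 = [8.0117  10.7288  11.9480  19.1427  10.6670  1.6691]
a=μᵀg=0.775819  b=𝟙ᵀg=6.454492  c=𝟙ᵀh=62.167240  D=ac−b²=6.570038
λ₁=(c·0.142−b)/D = (62.167240·0.142−6.454492)/6.570038 = 0.361224
λ₂=(a−b·0.142)/D = (0.775819−6.454492·0.142)/6.570038 = -0.021418
w* = 0.361224·g + -0.021418·h:
  w_0 = 0.361224·0.4549 + -0.021418·8.0117 = -0.0073  (Nike)
  w_1 = 0.361224·1.8550 + -0.021418·10.7288 = 0.4403  (GE)
  w_2 = 0.361224·1.7383 + -0.021418·11.9480 = 0.3720  (Qualcomm)
  w_3 = 0.361224·1.0834 + -0.021418·19.1427 = -0.0186  (Raytheon)
  w_4 = 0.361224·0.7574 + -0.021418·10.6670 = 0.0451  (Lockheed)
  w_5 = 0.361224·0.5655 + -0.021418·1.6691 = 0.1685  (Disney)
Σw_i=1.0000  μᵀw=0.1420
σ²=wᵀΣw=λ₁·μ_p+λ₂ = 0.361224·0.142 + -0.021418 = 0.029875 ≈ 0.0299


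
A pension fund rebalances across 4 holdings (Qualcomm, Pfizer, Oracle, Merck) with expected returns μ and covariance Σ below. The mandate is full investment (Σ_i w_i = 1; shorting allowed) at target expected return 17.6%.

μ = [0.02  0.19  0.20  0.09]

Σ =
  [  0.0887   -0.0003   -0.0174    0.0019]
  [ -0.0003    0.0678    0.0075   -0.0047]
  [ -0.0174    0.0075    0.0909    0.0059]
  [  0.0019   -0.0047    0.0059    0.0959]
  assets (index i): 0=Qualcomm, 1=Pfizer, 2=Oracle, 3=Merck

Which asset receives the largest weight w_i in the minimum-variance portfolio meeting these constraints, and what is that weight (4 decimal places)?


Pfizer (0.4800)

g=Σ⁻¹μ = [0.6145  2.6440  2.0393  0.9304]
h=Σ⁻¹𝟙 = [13.4073  14.2129  11.7369  10.1364]
a=μᵀg=1.006249  b=𝟙ᵀg=6.228259  c=𝟙ᵀh=49.493515  D=ac−b²=11.011597
λ₁=(c·0.176−b)/D = (49.493515·0.176−6.228259)/11.011597 = 0.225453
λ₂=(a−b·0.176)/D = (1.006249−6.228259·0.176)/11.011597 = -0.008166
w* = 0.225453·g + -0.008166·h:
  w_0 = 0.225453·0.6145 + -0.008166·13.4073 = 0.0291  (Qualcomm)
  w_1 = 0.225453·2.6440 + -0.008166·14.2129 = 0.4800  (Pfizer)
  w_2 = 0.225453·2.0393 + -0.008166·11.7369 = 0.3639  (Oracle)
  w_3 = 0.225453·0.9304 + -0.008166·10.1364 = 0.1270  (Merck)
Σw_i=1.0000  μᵀw=0.1760
σ²=wᵀΣw=λ₁·μ_p+λ₂ = 0.225453·0.176 + -0.008166 = 0.031513 ≈ 0.0315


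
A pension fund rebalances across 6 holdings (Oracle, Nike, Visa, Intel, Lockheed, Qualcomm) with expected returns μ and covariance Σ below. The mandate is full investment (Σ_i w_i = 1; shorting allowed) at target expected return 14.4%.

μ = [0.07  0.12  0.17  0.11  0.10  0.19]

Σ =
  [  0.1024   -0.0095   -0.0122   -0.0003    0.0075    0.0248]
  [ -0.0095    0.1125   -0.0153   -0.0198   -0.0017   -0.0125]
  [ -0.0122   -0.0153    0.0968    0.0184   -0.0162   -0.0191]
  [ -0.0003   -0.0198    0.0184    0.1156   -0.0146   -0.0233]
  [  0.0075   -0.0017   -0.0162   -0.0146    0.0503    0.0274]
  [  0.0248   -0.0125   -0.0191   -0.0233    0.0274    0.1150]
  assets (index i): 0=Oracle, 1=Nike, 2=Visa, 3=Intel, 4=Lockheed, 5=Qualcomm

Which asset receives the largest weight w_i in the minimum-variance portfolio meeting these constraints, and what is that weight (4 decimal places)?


Visa (0.2645)

u=Σ⁻¹μ = [0.5437  1.9927  2.6001  1.5551  2.1859  1.9776]
v=Σ⁻¹𝟙 = [9.5615  15.6299  17.0900  13.2973  23.8956  8.1718]
a=μᵀu=1.484595  b=𝟙ᵀu=10.855086  c=𝟙ᵀv=87.646023  D=ac−b²=12.285917
λ₁=(c·0.144−b)/D = (87.646023·0.144−10.855086)/12.285917 = 0.143737
λ₂=(a−b·0.144)/D = (1.484595−10.855086·0.144)/12.285917 = -0.006393
w* = 0.143737·u + -0.006393·v:
  w_0 = 0.143737·0.5437 + -0.006393·9.5615 = 0.0170  (Oracle)
  w_1 = 0.143737·1.9927 + -0.006393·15.6299 = 0.1865  (Nike)
  w_2 = 0.143737·2.6001 + -0.006393·17.0900 = 0.2645  (Visa)
  w_3 = 0.143737·1.5551 + -0.006393·13.2973 = 0.1385  (Intel)
  w_4 = 0.143737·2.1859 + -0.006393·23.8956 = 0.1614  (Lockheed)
  w_5 = 0.143737·1.9776 + -0.006393·8.1718 = 0.2320  (Qualcomm)
Σw_i=1.0000  μᵀw=0.1440
σ²=wᵀΣw=λ₁·μ_p+λ₂ = 0.143737·0.144 + -0.006393 = 0.014306 ≈ 0.0143


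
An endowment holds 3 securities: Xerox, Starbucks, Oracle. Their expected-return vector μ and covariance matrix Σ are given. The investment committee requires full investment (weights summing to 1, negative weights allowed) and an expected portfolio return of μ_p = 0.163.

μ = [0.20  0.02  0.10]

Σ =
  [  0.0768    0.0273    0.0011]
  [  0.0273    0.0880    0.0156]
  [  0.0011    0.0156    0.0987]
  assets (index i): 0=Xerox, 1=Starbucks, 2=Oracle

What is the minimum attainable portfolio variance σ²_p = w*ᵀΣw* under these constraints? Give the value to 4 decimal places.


0.0445

x=Σ⁻¹μ = [2.8973  -0.8698  1.1184]
y=Σ⁻¹𝟙 = [10.5865  6.4860  8.9886]
a=μᵀx=0.673908  b=𝟙ᵀx=3.145884  c=𝟙ᵀy=26.061092  D=ac−b²=7.666186
λ₁=(c·0.163−b)/D = (26.061092·0.163−3.145884)/7.666186 = 0.143758
λ₂=(a−b·0.163)/D = (0.673908−3.145884·0.163)/7.666186 = 0.021018
w* = 0.143758·x + 0.021018·y:
  w_0 = 0.143758·2.8973 + 0.021018·10.5865 = 0.6390  (Xerox)
  w_1 = 0.143758·-0.8698 + 0.021018·6.4860 = 0.0113  (Starbucks)
  w_2 = 0.143758·1.1184 + 0.021018·8.9886 = 0.3497  (Oracle)
Σw_i=1.0000  μᵀw=0.1630
σ²=wᵀΣw=λ₁·μ_p+λ₂ = 0.143758·0.163 + 0.021018 = 0.044451 ≈ 0.0445


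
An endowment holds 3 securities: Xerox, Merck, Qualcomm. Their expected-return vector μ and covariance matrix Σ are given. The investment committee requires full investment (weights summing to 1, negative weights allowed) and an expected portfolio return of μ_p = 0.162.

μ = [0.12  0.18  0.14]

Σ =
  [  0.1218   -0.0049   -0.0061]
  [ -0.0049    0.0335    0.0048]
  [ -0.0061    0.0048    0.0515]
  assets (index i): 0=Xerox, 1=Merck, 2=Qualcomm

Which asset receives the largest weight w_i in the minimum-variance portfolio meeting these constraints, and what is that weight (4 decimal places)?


Merck (0.6171)

p=Σ⁻¹μ = [1.3149  5.2234  2.3874]
q=Σ⁻¹𝟙 = [10.2670  28.7804  17.9511]
a=μᵀp=1.432232  b=𝟙ᵀp=8.925673  c=𝟙ᵀq=56.998561  D=ac−b²=1.967503
λ₁=(c·0.162−b)/D = (56.998561·0.162−8.925673)/1.967503 = 0.156591
λ₂=(a−b·0.162)/D = (1.432232−8.925673·0.162)/1.967503 = -0.006977
w* = 0.156591·p + -0.006977·q:
  w_0 = 0.156591·1.3149 + -0.006977·10.2670 = 0.1343  (Xerox)
  w_1 = 0.156591·5.2234 + -0.006977·28.7804 = 0.6171  (Merck)
  w_2 = 0.156591·2.3874 + -0.006977·17.9511 = 0.2486  (Qualcomm)
Σw_i=1.0000  μᵀw=0.1620
σ²=wᵀΣw=λ₁·μ_p+λ₂ = 0.156591·0.162 + -0.006977 = 0.018391 ≈ 0.0184


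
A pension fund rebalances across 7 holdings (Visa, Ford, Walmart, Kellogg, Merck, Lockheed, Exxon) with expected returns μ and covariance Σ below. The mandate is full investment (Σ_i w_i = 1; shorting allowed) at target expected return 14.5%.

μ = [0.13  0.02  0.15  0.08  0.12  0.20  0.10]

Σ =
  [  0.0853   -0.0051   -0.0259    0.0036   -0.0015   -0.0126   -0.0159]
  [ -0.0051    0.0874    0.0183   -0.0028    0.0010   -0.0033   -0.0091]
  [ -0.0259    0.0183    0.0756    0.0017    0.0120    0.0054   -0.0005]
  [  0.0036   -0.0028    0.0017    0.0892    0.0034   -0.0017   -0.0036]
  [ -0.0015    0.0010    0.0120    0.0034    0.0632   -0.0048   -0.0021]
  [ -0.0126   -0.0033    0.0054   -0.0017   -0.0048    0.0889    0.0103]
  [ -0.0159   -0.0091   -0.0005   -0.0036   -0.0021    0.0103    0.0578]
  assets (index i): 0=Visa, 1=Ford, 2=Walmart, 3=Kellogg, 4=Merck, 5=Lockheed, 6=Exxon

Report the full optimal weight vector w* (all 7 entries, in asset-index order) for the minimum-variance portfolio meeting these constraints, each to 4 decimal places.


0.2525  -0.0312  0.2269  0.0441  0.1313  0.2184  0.1580

u=Σ⁻¹μ = [3.0913  0.2136  2.5491  0.8046  1.6993  2.3788  2.3241]
v=Σ⁻¹𝟙 = [23.2216  12.9432  14.7865  11.0823  14.5217  12.2341  24.8924]
a=μᵀu=1.764973  b=𝟙ᵀu=13.060902  c=𝟙ᵀv=113.681902  D=ac−b²=30.058306
λ₁=(c·0.145−b)/D = (113.681902·0.145−13.060902)/30.058306 = 0.113878
λ₂=(a−b·0.145)/D = (1.764973−13.060902·0.145)/30.058306 = -0.004287
w* = 0.113878·u + -0.004287·v:
  w_0 = 0.113878·3.0913 + -0.004287·23.2216 = 0.2525  (Visa)
  w_1 = 0.113878·0.2136 + -0.004287·12.9432 = -0.0312  (Ford)
  w_2 = 0.113878·2.5491 + -0.004287·14.7865 = 0.2269  (Walmart)
  w_3 = 0.113878·0.8046 + -0.004287·11.0823 = 0.0441  (Kellogg)
  w_4 = 0.113878·1.6993 + -0.004287·14.5217 = 0.1313  (Merck)
  w_5 = 0.113878·2.3788 + -0.004287·12.2341 = 0.2184  (Lockheed)
  w_6 = 0.113878·2.3241 + -0.004287·24.8924 = 0.1580  (Exxon)
Σw_i=1.0000  μᵀw=0.1450
σ²=wᵀΣw=λ₁·μ_p+λ₂ = 0.113878·0.145 + -0.004287 = 0.012225 ≈ 0.0122


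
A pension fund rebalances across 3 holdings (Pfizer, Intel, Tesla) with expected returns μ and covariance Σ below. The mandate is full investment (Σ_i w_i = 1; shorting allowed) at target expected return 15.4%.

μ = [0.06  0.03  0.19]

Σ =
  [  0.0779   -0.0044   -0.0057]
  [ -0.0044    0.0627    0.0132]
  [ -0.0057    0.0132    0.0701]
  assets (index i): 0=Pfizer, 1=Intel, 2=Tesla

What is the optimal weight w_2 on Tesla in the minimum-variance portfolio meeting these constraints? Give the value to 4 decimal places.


0.7251

g=Σ⁻¹μ = [0.9725  -0.0422  2.7974]
h=Σ⁻¹𝟙 = [14.5776  14.2855  12.7607]
a=μᵀg=0.588599  b=𝟙ᵀg=3.727747  c=𝟙ᵀh=41.623732  D=ac−b²=10.603580
λ₁=(c·0.154−b)/D = (41.623732·0.154−3.727747)/10.603580 = 0.252962
λ₂=(a−b·0.154)/D = (0.588599−3.727747·0.154)/10.603580 = 0.001370
w* = 0.252962·g + 0.001370·h:
  w_0 = 0.252962·0.9725 + 0.001370·14.5776 = 0.2660  (Pfizer)
  w_1 = 0.252962·-0.0422 + 0.001370·14.2855 = 0.0089  (Intel)
  w_2 = 0.252962·2.7974 + 0.001370·12.7607 = 0.7251  (Tesla)
Σw_i=1.0000  μᵀw=0.1540
σ²=wᵀΣw=λ₁·μ_p+λ₂ = 0.252962·0.154 + 0.001370 = 0.040326 ≈ 0.0403


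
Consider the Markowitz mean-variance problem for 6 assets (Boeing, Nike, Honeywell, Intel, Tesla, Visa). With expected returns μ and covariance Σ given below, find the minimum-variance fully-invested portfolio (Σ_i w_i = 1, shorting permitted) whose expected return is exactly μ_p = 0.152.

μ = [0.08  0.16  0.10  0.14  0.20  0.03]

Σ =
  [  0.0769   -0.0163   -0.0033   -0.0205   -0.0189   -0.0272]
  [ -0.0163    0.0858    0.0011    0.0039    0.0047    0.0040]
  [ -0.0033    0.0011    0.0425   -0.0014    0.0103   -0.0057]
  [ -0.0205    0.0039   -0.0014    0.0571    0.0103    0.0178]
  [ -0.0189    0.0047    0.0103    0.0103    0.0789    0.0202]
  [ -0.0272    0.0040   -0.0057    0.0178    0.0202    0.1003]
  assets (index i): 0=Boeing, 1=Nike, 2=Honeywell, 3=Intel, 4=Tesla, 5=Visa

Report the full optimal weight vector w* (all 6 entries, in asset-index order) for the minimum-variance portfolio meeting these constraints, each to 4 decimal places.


g=Σ⁻¹μ = [3.0169  2.1372  2.0552  2.9577  2.4420  0.1321]
h=Σ⁻¹𝟙 = [30.1434  14.9166  25.7087  22.1420  9.3824  13.1917]
a=μᵀg=1.695264  b=𝟙ᵀg=12.741093  c=𝟙ᵀh=115.484660  D=ac−b²=33.441578
λ₁=(c·0.152−b)/D = (115.484660·0.152−12.741093)/33.441578 = 0.143910
λ₂=(a−b·0.152)/D = (1.695264−12.741093·0.152)/33.441578 = -0.007218
w* = 0.143910·g + -0.007218·h:
  w_0 = 0.143910·3.0169 + -0.007218·30.1434 = 0.2166  (Boeing)
  w_1 = 0.143910·2.1372 + -0.007218·14.9166 = 0.1999  (Nike)
  w_2 = 0.143910·2.0552 + -0.007218·25.7087 = 0.1102  (Honeywell)
  w_3 = 0.143910·2.9577 + -0.007218·22.1420 = 0.2658  (Intel)
  w_4 = 0.143910·2.4420 + -0.007218·9.3824 = 0.2837  (Tesla)
  w_5 = 0.143910·0.1321 + -0.007218·13.1917 = -0.0762  (Visa)
Σw_i=1.0000  μᵀw=0.1520
σ²=wᵀΣw=λ₁·μ_p+λ₂ = 0.143910·0.152 + -0.007218 = 0.014656 ≈ 0.0147

0.2166  0.1999  0.1102  0.2658  0.2837  -0.0762


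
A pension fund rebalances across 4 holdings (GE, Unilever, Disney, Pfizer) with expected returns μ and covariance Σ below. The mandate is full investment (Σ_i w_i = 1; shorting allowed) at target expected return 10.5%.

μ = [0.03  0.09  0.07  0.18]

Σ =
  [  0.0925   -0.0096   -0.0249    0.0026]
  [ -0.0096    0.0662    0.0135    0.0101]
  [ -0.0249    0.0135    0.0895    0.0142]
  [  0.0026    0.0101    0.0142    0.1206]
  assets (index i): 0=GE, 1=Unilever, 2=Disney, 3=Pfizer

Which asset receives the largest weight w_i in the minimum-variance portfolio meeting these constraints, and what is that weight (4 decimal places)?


g=Σ⁻¹μ = [0.5539  1.1247  0.5570  1.3208]
h=Σ⁻¹𝟙 = [15.4858  13.9860  12.5292  5.3115]
a=μᵀg=0.394579  b=𝟙ᵀg=3.556421  c=𝟙ᵀh=47.312411  D=ac−b²=6.020376
λ₁=(c·0.105−b)/D = (47.312411·0.105−3.556421)/6.020376 = 0.234434
λ₂=(a−b·0.105)/D = (0.394579−3.556421·0.105)/6.020376 = 0.003514
w* = 0.234434·g + 0.003514·h:
  w_0 = 0.234434·0.5539 + 0.003514·15.4858 = 0.1843  (GE)
  w_1 = 0.234434·1.1247 + 0.003514·13.9860 = 0.3128  (Unilever)
  w_2 = 0.234434·0.5570 + 0.003514·12.5292 = 0.1746  (Disney)
  w_3 = 0.234434·1.3208 + 0.003514·5.3115 = 0.3283  (Pfizer)
Σw_i=1.0000  μᵀw=0.1050
σ²=wᵀΣw=λ₁·μ_p+λ₂ = 0.234434·0.105 + 0.003514 = 0.028130 ≈ 0.0281

Pfizer (0.3283)


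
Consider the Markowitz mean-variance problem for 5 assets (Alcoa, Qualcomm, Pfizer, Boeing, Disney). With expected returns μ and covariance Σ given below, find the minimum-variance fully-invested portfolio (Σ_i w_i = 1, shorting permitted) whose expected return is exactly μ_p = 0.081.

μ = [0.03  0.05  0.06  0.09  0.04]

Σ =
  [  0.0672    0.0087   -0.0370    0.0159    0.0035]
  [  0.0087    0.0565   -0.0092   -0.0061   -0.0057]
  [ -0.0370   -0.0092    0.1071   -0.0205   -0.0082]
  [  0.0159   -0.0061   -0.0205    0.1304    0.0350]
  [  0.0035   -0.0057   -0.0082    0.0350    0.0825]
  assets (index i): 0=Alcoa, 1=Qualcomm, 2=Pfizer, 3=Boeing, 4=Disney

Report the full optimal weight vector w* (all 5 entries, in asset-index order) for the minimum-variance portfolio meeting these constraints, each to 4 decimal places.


x=Σ⁻¹μ = [0.7016  1.0611  1.0590  0.7343  0.3221]
y=Σ⁻¹𝟙 = [21.6288  19.5747  20.5518  5.9355  12.0807]
a=μᵀx=0.216615  b=𝟙ᵀx=3.878134  c=𝟙ᵀy=79.771552  D=ac−b²=2.239775
λ₁=(c·0.081−b)/D = (79.771552·0.081−3.878134)/2.239775 = 1.153402
λ₂=(a−b·0.081)/D = (0.216615−3.878134·0.081)/2.239775 = -0.043537
w* = 1.153402·x + -0.043537·y:
  w_0 = 1.153402·0.7016 + -0.043537·21.6288 = -0.1324  (Alcoa)
  w_1 = 1.153402·1.0611 + -0.043537·19.5747 = 0.3717  (Qualcomm)
  w_2 = 1.153402·1.0590 + -0.043537·20.5518 = 0.3267  (Pfizer)
  w_3 = 1.153402·0.7343 + -0.043537·5.9355 = 0.5885  (Boeing)
  w_4 = 1.153402·0.3221 + -0.043537·12.0807 = -0.1544  (Disney)
Σw_i=1.0000  μᵀw=0.0810
σ²=wᵀΣw=λ₁·μ_p+λ₂ = 1.153402·0.081 + -0.043537 = 0.049888 ≈ 0.0499

-0.1324  0.3717  0.3267  0.5885  -0.1544


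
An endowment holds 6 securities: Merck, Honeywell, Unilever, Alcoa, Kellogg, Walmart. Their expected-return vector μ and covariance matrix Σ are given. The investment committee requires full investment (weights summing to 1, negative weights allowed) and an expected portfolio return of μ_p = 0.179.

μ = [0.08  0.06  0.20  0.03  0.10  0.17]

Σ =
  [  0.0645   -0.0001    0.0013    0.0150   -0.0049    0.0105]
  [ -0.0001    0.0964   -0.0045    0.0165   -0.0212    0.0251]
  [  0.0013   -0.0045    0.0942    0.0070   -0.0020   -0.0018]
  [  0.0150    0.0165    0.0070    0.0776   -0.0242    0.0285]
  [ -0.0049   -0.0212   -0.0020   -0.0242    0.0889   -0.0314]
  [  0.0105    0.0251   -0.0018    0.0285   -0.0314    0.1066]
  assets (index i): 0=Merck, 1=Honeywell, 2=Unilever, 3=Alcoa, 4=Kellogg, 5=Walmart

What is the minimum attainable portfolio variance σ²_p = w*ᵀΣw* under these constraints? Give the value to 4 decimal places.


0.0316

x=Σ⁻¹μ = [1.0857  0.6955  2.2450  -0.2856  2.0440  2.0404]
y=Σ⁻¹𝟙 = [13.0572  11.3960  10.8410  10.1580  20.8845  9.0305]
a=μᵀx=1.120278  b=𝟙ᵀx=7.824915  c=𝟙ᵀy=75.367216  D=ac−b²=23.202900
λ₁=(c·0.179−b)/D = (75.367216·0.179−7.824915)/23.202900 = 0.244186
λ₂=(a−b·0.179)/D = (1.120278−7.824915·0.179)/23.202900 = -0.012084
w* = 0.244186·x + -0.012084·y:
  w_0 = 0.244186·1.0857 + -0.012084·13.0572 = 0.1073  (Merck)
  w_1 = 0.244186·0.6955 + -0.012084·11.3960 = 0.0321  (Honeywell)
  w_2 = 0.244186·2.2450 + -0.012084·10.8410 = 0.4172  (Unilever)
  w_3 = 0.244186·-0.2856 + -0.012084·10.1580 = -0.1925  (Alcoa)
  w_4 = 0.244186·2.0440 + -0.012084·20.8845 = 0.2467  (Kellogg)
  w_5 = 0.244186·2.0404 + -0.012084·9.0305 = 0.3891  (Walmart)
Σw_i=1.0000  μᵀw=0.1790
σ²=wᵀΣw=λ₁·μ_p+λ₂ = 0.244186·0.179 + -0.012084 = 0.031625 ≈ 0.0316
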